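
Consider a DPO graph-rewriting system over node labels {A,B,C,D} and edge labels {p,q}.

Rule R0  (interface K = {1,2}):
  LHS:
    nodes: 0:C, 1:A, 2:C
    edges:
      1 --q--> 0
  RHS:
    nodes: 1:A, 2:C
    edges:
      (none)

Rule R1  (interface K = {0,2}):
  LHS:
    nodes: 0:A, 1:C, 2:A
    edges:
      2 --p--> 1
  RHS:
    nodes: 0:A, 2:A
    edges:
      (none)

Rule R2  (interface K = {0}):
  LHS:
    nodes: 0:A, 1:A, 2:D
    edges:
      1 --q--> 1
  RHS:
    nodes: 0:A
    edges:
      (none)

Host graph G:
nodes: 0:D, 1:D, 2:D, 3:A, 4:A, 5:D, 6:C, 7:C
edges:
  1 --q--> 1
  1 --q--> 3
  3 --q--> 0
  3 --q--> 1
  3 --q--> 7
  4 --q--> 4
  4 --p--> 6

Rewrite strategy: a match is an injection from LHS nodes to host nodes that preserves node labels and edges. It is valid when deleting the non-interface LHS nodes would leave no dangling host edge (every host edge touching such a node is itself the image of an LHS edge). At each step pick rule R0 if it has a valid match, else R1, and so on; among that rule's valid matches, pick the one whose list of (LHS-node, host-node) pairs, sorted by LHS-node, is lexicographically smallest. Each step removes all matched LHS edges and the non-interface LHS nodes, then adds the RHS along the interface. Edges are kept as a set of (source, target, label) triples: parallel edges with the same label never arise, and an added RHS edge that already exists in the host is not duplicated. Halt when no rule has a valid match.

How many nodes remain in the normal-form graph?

Answer: 4

Steps:
[0] host  ⇒  8 nodes, 7 edges  {1-q->1 1-q->3 3-q->0 3-q->1 3-q->7 4-q->4 4-p->6}
[1] R0 @ {0↦7, 1↦3, 2↦6}  ⇒  7 nodes, 6 edges  {1-q->1 1-q->3 3-q->0 3-q->1 4-q->4 4-p->6}
[2] R1 @ {0↦3, 1↦6, 2↦4}  ⇒  6 nodes, 5 edges  {1-q->1 1-q->3 3-q->0 3-q->1 4-q->4}
[3] R2 @ {0↦3, 1↦4, 2↦2}  ⇒  4 nodes, 4 edges  {1-q->1 1-q->3 3-q->0 3-q->1}
normal form: no rule applies after step 3
NF nodes: {0:D, 1:D, 3:A, 5:D}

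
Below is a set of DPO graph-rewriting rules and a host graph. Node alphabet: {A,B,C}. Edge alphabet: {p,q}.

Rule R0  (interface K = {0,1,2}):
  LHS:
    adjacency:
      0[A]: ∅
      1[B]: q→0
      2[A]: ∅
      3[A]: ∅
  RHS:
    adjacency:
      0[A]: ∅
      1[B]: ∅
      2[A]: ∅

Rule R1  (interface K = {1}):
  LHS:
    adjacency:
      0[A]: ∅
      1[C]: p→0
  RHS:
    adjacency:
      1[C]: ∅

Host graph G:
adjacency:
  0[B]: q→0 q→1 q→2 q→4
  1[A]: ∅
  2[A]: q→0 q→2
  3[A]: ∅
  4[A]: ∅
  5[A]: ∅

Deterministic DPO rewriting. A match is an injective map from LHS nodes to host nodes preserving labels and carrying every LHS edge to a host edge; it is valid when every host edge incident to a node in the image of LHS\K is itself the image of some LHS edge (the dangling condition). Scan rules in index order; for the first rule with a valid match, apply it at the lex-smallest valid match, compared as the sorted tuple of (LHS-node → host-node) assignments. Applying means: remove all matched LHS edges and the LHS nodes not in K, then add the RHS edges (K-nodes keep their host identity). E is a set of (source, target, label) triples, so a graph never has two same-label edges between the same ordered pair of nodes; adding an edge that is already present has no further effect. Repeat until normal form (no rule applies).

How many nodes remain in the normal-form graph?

Answer: 3

Derivation:
start.  V:6 E:6  edges: 0-q->0 0-q->1 0-q->2 0-q->4 2-q->0 2-q->2
1. fire R0 via {0↦1, 1↦0, 2↦2, 3↦3}  →  V:5 E:5  edges: 0-q->0 0-q->2 0-q->4 2-q->0 2-q->2
2. fire R0 via {0↦2, 1↦0, 2↦1, 3↦5}  →  V:4 E:4  edges: 0-q->0 0-q->4 2-q->0 2-q->2
3. fire R0 via {0↦4, 1↦0, 2↦2, 3↦1}  →  V:3 E:3  edges: 0-q->0 2-q->0 2-q->2
final graph: no rule applies after step 3
NF nodes: {0:B, 2:A, 4:A}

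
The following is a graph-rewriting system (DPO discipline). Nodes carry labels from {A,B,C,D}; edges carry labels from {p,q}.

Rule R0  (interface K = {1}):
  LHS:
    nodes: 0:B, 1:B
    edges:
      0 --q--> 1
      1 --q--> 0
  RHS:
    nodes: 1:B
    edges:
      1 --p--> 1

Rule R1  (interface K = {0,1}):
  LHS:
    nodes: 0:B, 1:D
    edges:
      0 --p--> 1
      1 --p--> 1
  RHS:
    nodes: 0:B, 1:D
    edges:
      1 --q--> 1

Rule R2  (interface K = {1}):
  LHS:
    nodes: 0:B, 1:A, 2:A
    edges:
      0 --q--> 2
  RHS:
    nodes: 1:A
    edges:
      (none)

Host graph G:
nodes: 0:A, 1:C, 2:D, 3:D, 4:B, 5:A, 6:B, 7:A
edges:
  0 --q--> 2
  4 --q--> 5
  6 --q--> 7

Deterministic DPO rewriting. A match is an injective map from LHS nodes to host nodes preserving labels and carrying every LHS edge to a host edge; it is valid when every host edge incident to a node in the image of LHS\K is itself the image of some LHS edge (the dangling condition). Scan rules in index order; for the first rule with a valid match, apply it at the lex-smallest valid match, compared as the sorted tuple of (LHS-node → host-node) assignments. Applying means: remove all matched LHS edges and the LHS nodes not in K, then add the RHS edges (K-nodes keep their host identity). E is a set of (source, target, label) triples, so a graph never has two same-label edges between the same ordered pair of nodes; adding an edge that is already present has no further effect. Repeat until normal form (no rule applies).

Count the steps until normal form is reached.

initial: |V|=8 |E|=3  E = 0-q->2 4-q->5 6-q->7
step 1: apply R2 at {0↦4, 1↦0, 2↦5}  → |V|=6 |E|=2  E = 0-q->2 6-q->7
step 2: apply R2 at {0↦6, 1↦0, 2↦7}  → |V|=4 |E|=1  E = 0-q->2
halt: no rule applies after step 2

Answer: 2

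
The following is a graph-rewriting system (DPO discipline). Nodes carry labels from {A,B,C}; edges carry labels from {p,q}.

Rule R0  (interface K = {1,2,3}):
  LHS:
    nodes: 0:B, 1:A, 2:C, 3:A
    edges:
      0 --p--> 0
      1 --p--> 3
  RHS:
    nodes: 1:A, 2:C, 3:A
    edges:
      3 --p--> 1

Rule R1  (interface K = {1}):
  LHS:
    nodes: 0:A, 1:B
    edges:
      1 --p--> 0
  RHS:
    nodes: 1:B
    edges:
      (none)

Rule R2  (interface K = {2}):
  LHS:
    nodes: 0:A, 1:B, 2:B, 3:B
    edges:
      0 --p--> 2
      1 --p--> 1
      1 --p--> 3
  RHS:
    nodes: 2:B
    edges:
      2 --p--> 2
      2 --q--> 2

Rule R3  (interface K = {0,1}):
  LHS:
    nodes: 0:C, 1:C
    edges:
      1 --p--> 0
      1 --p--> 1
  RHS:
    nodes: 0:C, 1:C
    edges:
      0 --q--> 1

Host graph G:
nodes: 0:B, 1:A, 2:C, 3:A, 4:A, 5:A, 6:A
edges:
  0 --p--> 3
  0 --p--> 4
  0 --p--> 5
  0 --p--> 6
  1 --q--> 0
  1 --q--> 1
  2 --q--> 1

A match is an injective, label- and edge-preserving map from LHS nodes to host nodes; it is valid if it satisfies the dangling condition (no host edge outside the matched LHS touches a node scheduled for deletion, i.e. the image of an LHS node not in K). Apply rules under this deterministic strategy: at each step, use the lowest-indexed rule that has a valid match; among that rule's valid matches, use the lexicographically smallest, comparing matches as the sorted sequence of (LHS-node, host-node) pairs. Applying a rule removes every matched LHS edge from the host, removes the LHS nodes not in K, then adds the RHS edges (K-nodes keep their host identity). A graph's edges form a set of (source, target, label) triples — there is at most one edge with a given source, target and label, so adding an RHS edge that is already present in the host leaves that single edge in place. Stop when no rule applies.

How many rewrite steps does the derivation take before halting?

Answer: 4

Rewrite trace:
[0] host  ⇒  7 nodes, 7 edges  {0-p->3 0-p->4 0-p->5 0-p->6 1-q->0 1-q->1 2-q->1}
[1] R1 @ {0↦3, 1↦0}  ⇒  6 nodes, 6 edges  {0-p->4 0-p->5 0-p->6 1-q->0 1-q->1 2-q->1}
[2] R1 @ {0↦4, 1↦0}  ⇒  5 nodes, 5 edges  {0-p->5 0-p->6 1-q->0 1-q->1 2-q->1}
[3] R1 @ {0↦5, 1↦0}  ⇒  4 nodes, 4 edges  {0-p->6 1-q->0 1-q->1 2-q->1}
[4] R1 @ {0↦6, 1↦0}  ⇒  3 nodes, 3 edges  {1-q->0 1-q->1 2-q->1}
final graph: no rule applies after step 4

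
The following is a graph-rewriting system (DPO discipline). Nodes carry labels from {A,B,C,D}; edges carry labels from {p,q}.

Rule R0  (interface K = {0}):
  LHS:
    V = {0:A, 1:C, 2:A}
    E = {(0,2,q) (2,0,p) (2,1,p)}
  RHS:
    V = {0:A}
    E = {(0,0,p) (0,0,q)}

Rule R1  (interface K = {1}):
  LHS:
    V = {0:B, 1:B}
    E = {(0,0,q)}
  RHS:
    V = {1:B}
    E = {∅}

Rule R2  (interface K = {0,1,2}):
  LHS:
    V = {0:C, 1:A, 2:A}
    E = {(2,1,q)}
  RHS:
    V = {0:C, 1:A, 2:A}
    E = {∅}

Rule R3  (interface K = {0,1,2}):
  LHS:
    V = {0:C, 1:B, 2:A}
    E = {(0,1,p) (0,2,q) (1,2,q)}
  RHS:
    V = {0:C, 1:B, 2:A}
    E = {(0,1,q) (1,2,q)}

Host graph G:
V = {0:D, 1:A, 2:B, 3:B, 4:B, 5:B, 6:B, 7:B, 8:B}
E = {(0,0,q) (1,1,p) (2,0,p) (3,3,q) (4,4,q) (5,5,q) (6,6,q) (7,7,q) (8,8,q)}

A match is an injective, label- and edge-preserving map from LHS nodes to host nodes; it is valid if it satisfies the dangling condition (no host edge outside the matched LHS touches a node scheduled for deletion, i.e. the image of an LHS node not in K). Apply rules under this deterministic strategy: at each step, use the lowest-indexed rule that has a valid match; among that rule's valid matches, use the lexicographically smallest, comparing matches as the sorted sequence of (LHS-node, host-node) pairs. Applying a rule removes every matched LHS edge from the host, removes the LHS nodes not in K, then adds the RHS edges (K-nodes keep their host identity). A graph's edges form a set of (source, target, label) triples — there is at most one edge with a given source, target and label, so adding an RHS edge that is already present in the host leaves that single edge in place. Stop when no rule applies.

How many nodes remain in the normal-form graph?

initial: |V|=9 |E|=9  E = 0-q->0 1-p->1 2-p->0 3-q->3 4-q->4 5-q->5 6-q->6 7-q->7 8-q->8
step 1: apply R1 at {0↦3, 1↦2}  → |V|=8 |E|=8  E = 0-q->0 1-p->1 2-p->0 4-q->4 5-q->5 6-q->6 7-q->7 8-q->8
step 2: apply R1 at {0↦4, 1↦2}  → |V|=7 |E|=7  E = 0-q->0 1-p->1 2-p->0 5-q->5 6-q->6 7-q->7 8-q->8
step 3: apply R1 at {0↦5, 1↦2}  → |V|=6 |E|=6  E = 0-q->0 1-p->1 2-p->0 6-q->6 7-q->7 8-q->8
step 4: apply R1 at {0↦6, 1↦2}  → |V|=5 |E|=5  E = 0-q->0 1-p->1 2-p->0 7-q->7 8-q->8
step 5: apply R1 at {0↦7, 1↦2}  → |V|=4 |E|=4  E = 0-q->0 1-p->1 2-p->0 8-q->8
step 6: apply R1 at {0↦8, 1↦2}  → |V|=3 |E|=3  E = 0-q->0 1-p->1 2-p->0
normal form: no rule applies after step 6
NF nodes: {0:D, 1:A, 2:B}

Answer: 3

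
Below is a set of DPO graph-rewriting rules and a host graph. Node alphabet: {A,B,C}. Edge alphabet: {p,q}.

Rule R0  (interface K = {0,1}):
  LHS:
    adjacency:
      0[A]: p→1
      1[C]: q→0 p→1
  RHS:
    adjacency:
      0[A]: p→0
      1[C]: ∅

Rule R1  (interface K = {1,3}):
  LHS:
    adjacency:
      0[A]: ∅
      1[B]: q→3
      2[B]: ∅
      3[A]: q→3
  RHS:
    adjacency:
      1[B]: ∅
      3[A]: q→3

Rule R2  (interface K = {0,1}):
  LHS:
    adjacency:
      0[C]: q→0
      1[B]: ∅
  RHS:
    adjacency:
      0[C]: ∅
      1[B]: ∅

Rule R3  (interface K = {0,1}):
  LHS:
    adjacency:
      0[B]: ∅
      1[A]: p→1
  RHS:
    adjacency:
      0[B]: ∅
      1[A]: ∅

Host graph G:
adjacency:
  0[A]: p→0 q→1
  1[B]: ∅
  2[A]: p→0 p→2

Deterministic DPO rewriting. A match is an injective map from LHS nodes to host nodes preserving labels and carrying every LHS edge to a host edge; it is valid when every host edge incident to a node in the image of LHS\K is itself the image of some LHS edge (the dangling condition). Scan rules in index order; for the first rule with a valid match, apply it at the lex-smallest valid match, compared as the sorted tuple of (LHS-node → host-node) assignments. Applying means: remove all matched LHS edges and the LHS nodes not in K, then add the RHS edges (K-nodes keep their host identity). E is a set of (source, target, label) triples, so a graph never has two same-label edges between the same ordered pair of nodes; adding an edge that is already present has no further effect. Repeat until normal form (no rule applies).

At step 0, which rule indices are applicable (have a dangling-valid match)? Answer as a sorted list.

R0: no valid match — LHS pattern not found
R1: no valid match — LHS pattern not found
R2: no valid match — LHS pattern not found
R3: 2 valid matches — {0↦1, 1↦0}, {0↦1, 1↦2}

Answer: [R3]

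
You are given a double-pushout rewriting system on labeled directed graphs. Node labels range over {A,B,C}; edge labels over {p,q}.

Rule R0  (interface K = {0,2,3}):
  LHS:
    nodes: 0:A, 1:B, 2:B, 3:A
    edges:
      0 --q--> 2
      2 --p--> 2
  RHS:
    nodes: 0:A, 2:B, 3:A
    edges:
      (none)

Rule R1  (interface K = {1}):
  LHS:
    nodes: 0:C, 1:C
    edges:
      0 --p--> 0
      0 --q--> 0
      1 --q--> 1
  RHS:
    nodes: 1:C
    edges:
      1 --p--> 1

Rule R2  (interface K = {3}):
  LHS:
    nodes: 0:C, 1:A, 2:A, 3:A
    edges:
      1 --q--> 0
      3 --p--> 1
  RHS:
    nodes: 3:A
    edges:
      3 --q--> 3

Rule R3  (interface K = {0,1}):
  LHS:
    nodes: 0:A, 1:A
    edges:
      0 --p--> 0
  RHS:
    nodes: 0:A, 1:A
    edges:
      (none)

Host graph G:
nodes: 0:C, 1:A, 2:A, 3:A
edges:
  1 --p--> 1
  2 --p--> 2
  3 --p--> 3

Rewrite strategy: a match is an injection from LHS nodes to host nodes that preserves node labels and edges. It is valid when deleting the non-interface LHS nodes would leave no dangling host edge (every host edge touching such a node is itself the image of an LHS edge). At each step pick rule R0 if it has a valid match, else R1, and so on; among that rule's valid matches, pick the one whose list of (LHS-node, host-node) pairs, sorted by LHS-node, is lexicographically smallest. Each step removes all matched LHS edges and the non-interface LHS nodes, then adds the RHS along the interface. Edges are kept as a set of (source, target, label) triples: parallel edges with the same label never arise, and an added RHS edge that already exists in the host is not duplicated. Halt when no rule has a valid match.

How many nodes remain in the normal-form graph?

[0] host  ⇒  4 nodes, 3 edges  {1-p->1 2-p->2 3-p->3}
[1] R3 @ {0↦1, 1↦2}  ⇒  4 nodes, 2 edges  {2-p->2 3-p->3}
[2] R3 @ {0↦2, 1↦1}  ⇒  4 nodes, 1 edges  {3-p->3}
[3] R3 @ {0↦3, 1↦1}  ⇒  4 nodes, 0 edges  {∅}
final graph: no rule applies after step 3
NF nodes: {0:C, 1:A, 2:A, 3:A}

Answer: 4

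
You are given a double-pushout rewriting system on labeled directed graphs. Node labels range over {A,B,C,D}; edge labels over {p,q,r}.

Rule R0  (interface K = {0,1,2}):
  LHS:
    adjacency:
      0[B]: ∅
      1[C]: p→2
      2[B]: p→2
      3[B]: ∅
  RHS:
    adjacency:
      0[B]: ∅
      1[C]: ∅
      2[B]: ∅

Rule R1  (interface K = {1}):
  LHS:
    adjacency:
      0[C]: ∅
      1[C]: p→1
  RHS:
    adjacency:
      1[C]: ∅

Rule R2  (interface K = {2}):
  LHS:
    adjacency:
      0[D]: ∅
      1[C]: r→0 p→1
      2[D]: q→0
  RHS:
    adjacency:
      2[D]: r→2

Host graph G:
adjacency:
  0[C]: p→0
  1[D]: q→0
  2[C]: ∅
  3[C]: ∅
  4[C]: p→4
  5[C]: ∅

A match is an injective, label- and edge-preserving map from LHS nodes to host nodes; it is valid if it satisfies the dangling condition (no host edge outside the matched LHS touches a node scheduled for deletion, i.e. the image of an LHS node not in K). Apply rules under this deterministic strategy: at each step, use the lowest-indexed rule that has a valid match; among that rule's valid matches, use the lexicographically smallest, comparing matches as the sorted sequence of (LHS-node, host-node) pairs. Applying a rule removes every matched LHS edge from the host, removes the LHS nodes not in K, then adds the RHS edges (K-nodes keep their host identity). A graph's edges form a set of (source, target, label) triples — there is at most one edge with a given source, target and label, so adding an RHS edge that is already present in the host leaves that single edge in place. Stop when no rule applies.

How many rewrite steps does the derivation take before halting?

Answer: 2

Steps:
initial: |V|=6 |E|=3  E = 0-p->0 1-q->0 4-p->4
step 1: apply R1 at {0↦2, 1↦0}  → |V|=5 |E|=2  E = 1-q->0 4-p->4
step 2: apply R1 at {0↦3, 1↦4}  → |V|=4 |E|=1  E = 1-q->0
halt: no rule applies after step 2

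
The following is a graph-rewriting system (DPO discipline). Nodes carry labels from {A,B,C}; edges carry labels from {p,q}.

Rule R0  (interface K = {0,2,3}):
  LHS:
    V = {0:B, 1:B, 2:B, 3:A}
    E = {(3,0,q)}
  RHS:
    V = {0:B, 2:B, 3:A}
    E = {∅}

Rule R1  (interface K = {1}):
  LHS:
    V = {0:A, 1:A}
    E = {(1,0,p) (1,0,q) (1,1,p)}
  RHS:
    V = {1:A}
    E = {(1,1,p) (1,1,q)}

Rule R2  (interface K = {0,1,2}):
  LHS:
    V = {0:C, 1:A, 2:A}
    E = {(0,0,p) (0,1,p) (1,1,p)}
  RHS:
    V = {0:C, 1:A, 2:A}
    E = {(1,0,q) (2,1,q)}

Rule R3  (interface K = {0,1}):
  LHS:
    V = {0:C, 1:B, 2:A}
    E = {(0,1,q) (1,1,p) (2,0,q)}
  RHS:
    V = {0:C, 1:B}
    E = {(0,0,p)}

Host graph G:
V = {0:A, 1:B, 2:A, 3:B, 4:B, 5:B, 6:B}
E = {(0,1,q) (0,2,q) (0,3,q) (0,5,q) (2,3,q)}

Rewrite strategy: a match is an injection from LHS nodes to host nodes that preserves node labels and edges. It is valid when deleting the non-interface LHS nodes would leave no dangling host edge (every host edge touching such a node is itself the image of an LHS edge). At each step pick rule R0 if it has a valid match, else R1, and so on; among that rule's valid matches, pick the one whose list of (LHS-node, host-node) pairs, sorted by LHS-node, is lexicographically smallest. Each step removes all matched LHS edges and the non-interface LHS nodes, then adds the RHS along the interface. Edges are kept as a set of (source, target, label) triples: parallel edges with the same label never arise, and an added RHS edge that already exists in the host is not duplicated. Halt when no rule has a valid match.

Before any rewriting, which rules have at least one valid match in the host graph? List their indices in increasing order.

R0: 24 valid matches — {0↦1, 1↦4, 2↦3, 3↦0}, {0↦1, 1↦4, 2↦5, 3↦0}, {0↦1, 1↦4, 2↦6, 3↦0} (+21 more)
R1: no valid match — LHS pattern not found
R2: no valid match — LHS pattern not found
R3: no valid match — LHS pattern not found

Answer: [R0]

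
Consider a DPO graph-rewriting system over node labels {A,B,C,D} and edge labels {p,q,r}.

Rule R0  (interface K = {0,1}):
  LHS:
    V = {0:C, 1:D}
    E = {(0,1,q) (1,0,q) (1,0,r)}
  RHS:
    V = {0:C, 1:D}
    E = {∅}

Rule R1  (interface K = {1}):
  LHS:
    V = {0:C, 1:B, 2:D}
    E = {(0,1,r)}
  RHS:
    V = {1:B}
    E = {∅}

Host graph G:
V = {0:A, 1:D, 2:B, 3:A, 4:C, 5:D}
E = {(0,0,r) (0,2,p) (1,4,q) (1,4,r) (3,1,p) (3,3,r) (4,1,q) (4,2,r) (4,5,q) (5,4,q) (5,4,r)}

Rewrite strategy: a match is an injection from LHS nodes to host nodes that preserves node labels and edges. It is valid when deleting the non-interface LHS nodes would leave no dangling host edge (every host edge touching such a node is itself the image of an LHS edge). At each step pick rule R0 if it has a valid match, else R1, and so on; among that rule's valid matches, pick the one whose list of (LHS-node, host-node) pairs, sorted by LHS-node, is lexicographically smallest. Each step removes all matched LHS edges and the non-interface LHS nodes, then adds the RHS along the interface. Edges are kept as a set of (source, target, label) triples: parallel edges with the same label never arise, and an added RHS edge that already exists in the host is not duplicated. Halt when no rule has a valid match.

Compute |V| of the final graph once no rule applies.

Answer: 4

Steps:
start.  V:6 E:11  edges: 0-r->0 0-p->2 1-q->4 1-r->4 3-p->1 3-r->3 4-q->1 4-r->2 4-q->5 5-q->4 5-r->4
1. fire R0 via {0↦4, 1↦1}  →  V:6 E:8  edges: 0-r->0 0-p->2 3-p->1 3-r->3 4-r->2 4-q->5 5-q->4 5-r->4
2. fire R0 via {0↦4, 1↦5}  →  V:6 E:5  edges: 0-r->0 0-p->2 3-p->1 3-r->3 4-r->2
3. fire R1 via {0↦4, 1↦2, 2↦5}  →  V:4 E:4  edges: 0-r->0 0-p->2 3-p->1 3-r->3
halt: no rule applies after step 3
NF nodes: {0:A, 1:D, 2:B, 3:A}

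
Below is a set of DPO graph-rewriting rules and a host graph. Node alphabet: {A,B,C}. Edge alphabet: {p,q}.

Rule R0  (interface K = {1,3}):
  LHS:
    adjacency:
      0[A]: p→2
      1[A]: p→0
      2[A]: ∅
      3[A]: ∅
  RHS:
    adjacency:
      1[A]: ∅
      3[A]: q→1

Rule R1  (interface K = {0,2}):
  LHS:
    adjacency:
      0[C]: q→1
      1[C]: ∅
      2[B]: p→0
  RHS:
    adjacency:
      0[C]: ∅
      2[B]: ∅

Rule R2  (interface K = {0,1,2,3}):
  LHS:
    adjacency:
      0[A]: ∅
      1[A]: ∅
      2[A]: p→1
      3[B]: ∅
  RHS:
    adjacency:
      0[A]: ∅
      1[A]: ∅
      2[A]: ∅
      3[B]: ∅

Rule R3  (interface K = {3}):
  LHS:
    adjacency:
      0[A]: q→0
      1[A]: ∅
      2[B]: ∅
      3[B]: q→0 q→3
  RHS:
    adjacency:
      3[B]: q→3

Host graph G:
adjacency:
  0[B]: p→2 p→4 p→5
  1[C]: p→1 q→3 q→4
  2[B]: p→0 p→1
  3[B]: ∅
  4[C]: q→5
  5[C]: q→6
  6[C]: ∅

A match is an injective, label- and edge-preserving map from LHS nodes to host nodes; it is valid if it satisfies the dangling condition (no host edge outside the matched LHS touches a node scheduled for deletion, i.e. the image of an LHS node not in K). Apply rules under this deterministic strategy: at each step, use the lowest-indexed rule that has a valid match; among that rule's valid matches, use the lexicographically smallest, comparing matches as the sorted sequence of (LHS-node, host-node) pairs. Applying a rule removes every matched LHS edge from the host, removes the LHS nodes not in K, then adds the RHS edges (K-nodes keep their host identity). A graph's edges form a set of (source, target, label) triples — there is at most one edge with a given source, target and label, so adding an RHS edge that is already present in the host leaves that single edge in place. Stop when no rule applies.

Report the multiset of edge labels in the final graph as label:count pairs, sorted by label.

Answer: p:3 q:1

Rewrite trace:
initial: |V|=7 |E|=10  E = 0-p->2 0-p->4 0-p->5 1-p->1 1-q->3 1-q->4 2-p->0 2-p->1 4-q->5 5-q->6
step 1: apply R1 at {0↦5, 1↦6, 2↦0}  → |V|=6 |E|=8  E = 0-p->2 0-p->4 1-p->1 1-q->3 1-q->4 2-p->0 2-p->1 4-q->5
step 2: apply R1 at {0↦4, 1↦5, 2↦0}  → |V|=5 |E|=6  E = 0-p->2 1-p->1 1-q->3 1-q->4 2-p->0 2-p->1
step 3: apply R1 at {0↦1, 1↦4, 2↦2}  → |V|=4 |E|=4  E = 0-p->2 1-p->1 1-q->3 2-p->0
normal form: no rule applies after step 3
NF edges: [(0, 2, 'p'), (1, 1, 'p'), (1, 3, 'q'), (2, 0, 'p')]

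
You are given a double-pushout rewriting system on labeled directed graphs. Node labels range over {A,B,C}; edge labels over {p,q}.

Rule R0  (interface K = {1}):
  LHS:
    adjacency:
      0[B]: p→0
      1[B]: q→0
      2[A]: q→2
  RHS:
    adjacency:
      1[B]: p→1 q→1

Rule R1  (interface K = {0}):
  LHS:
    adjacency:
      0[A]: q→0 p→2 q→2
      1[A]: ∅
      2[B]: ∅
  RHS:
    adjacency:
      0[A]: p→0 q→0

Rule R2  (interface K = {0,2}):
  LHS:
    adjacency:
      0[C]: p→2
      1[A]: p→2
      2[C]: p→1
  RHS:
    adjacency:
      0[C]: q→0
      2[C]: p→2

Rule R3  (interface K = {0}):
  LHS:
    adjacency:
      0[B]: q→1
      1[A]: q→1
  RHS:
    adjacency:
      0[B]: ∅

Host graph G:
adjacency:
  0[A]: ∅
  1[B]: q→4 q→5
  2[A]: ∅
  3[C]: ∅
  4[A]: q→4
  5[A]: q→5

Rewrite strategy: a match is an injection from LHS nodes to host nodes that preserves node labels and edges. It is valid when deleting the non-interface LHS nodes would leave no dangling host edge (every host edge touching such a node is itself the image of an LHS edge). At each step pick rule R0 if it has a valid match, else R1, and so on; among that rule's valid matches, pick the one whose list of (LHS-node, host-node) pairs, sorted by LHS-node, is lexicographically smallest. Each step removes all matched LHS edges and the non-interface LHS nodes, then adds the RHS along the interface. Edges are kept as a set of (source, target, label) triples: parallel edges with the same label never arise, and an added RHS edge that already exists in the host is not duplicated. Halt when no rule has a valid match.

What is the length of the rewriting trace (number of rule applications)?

initial: |V|=6 |E|=4  E = 1-q->4 1-q->5 4-q->4 5-q->5
step 1: apply R3 at {0↦1, 1↦4}  → |V|=5 |E|=2  E = 1-q->5 5-q->5
step 2: apply R3 at {0↦1, 1↦5}  → |V|=4 |E|=0  E = ∅
halt: no rule applies after step 2

Answer: 2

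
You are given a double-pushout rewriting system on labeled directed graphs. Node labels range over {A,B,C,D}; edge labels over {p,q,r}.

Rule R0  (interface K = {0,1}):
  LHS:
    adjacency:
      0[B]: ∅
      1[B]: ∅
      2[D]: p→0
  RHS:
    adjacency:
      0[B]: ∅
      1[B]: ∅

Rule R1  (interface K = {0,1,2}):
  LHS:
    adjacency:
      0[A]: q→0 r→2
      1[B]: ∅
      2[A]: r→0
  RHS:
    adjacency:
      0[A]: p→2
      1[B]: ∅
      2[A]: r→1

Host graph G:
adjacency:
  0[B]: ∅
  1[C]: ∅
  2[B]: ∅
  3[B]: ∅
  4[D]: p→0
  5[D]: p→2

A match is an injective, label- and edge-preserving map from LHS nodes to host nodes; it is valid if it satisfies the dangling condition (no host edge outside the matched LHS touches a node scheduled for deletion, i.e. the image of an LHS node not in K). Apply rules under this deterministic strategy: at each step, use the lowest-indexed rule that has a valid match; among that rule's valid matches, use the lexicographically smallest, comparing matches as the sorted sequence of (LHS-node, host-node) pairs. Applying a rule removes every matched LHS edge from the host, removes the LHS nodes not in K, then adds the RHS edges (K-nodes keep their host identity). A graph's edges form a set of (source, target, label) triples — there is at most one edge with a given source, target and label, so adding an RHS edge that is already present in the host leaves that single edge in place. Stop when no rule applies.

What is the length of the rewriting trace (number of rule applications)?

start.  V:6 E:2  edges: 4-p->0 5-p->2
1. fire R0 via {0↦0, 1↦2, 2↦4}  →  V:5 E:1  edges: 5-p->2
2. fire R0 via {0↦2, 1↦0, 2↦5}  →  V:4 E:0  edges: ∅
final graph: no rule applies after step 2

Answer: 2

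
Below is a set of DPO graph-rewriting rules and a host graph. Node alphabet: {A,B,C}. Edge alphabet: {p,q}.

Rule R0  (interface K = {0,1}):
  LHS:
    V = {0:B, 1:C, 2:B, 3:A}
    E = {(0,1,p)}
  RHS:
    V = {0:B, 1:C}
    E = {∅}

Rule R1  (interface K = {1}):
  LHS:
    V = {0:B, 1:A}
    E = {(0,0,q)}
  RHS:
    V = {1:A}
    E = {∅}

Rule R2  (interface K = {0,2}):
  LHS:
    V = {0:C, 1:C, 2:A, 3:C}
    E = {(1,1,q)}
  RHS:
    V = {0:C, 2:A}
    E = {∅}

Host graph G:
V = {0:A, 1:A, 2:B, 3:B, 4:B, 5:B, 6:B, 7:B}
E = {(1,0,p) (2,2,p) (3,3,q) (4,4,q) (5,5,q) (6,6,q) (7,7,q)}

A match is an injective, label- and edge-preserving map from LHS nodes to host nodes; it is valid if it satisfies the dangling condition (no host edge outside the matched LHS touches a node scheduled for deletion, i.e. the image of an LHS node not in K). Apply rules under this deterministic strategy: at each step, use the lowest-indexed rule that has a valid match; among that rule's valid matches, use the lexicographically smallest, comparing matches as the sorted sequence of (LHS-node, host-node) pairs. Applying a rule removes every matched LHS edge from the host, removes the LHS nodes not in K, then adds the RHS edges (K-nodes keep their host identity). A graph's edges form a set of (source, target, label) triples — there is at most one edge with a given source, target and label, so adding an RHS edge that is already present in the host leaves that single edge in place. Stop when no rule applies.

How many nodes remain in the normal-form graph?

[0] host  ⇒  8 nodes, 7 edges  {1-p->0 2-p->2 3-q->3 4-q->4 5-q->5 6-q->6 7-q->7}
[1] R1 @ {0↦3, 1↦0}  ⇒  7 nodes, 6 edges  {1-p->0 2-p->2 4-q->4 5-q->5 6-q->6 7-q->7}
[2] R1 @ {0↦4, 1↦0}  ⇒  6 nodes, 5 edges  {1-p->0 2-p->2 5-q->5 6-q->6 7-q->7}
[3] R1 @ {0↦5, 1↦0}  ⇒  5 nodes, 4 edges  {1-p->0 2-p->2 6-q->6 7-q->7}
[4] R1 @ {0↦6, 1↦0}  ⇒  4 nodes, 3 edges  {1-p->0 2-p->2 7-q->7}
[5] R1 @ {0↦7, 1↦0}  ⇒  3 nodes, 2 edges  {1-p->0 2-p->2}
normal form: no rule applies after step 5
NF nodes: {0:A, 1:A, 2:B}

Answer: 3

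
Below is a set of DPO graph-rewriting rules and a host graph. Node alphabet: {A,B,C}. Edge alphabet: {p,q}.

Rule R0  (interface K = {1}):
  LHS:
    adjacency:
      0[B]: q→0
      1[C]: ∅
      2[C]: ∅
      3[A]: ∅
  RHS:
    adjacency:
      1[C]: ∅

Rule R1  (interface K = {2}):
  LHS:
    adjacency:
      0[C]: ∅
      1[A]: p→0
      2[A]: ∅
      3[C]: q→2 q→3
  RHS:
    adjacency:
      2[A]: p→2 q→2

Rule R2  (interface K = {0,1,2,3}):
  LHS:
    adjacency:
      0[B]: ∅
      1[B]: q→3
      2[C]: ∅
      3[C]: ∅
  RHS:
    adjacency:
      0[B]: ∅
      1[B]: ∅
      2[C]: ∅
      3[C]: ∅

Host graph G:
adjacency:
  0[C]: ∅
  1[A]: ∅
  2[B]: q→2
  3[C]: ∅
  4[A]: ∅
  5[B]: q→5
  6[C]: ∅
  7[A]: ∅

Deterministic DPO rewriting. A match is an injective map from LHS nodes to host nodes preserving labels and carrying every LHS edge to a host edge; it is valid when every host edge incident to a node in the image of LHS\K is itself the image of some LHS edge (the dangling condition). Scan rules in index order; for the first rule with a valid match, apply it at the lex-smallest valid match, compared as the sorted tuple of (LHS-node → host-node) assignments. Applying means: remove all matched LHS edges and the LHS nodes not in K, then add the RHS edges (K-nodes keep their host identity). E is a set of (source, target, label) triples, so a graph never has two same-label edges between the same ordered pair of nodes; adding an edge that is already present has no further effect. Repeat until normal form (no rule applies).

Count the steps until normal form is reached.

[0] host  ⇒  8 nodes, 2 edges  {2-q->2 5-q->5}
[1] R0 @ {0↦2, 1↦0, 2↦3, 3↦1}  ⇒  5 nodes, 1 edges  {5-q->5}
[2] R0 @ {0↦5, 1↦0, 2↦6, 3↦4}  ⇒  2 nodes, 0 edges  {∅}
normal form: no rule applies after step 2

Answer: 2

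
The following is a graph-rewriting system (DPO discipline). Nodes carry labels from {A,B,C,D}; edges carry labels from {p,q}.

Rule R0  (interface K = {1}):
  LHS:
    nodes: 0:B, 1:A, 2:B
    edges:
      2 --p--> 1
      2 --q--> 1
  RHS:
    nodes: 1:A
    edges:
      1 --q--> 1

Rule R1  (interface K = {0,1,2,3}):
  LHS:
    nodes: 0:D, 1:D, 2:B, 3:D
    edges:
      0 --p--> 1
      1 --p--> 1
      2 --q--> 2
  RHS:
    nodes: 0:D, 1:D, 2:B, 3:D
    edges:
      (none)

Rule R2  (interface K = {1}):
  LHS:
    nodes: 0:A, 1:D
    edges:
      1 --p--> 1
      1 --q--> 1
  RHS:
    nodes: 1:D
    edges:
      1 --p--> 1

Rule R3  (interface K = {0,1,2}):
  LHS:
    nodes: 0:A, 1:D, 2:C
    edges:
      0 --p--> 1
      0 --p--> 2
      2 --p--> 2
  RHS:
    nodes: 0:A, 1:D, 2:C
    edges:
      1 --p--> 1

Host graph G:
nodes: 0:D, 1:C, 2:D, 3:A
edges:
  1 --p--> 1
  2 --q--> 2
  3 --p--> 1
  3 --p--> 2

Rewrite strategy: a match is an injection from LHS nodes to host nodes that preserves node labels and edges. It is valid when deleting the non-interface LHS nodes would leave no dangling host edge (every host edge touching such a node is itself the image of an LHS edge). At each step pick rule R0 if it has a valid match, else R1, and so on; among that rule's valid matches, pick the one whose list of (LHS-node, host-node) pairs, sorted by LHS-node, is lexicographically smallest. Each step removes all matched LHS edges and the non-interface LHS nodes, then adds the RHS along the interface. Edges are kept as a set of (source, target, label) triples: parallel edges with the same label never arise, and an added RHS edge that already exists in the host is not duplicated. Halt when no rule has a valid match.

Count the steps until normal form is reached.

start.  V:4 E:4  edges: 1-p->1 2-q->2 3-p->1 3-p->2
1. fire R3 via {0↦3, 1↦2, 2↦1}  →  V:4 E:2  edges: 2-p->2 2-q->2
2. fire R2 via {0↦3, 1↦2}  →  V:3 E:1  edges: 2-p->2
halt: no rule applies after step 2

Answer: 2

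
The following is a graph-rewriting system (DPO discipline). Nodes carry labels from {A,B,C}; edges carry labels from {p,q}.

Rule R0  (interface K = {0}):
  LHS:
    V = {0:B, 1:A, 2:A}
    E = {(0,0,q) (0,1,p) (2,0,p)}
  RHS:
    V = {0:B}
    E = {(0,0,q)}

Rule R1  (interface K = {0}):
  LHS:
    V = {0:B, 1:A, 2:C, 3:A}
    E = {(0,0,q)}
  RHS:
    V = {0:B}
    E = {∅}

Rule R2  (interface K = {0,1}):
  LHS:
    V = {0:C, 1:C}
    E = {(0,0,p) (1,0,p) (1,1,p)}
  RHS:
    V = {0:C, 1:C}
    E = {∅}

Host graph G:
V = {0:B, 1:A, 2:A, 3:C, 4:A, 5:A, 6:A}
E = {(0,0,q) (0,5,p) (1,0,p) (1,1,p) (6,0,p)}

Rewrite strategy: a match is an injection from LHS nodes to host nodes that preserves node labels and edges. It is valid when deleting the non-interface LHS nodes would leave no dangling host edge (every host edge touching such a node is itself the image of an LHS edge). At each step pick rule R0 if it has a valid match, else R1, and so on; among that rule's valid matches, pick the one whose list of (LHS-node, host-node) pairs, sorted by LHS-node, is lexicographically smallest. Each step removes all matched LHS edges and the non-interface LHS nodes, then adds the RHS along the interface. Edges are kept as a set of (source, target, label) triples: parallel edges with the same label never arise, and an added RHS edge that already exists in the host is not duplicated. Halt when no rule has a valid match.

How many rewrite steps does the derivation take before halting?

Answer: 2

Derivation:
start.  V:7 E:5  edges: 0-q->0 0-p->5 1-p->0 1-p->1 6-p->0
1. fire R0 via {0↦0, 1↦5, 2↦6}  →  V:5 E:3  edges: 0-q->0 1-p->0 1-p->1
2. fire R1 via {0↦0, 1↦2, 2↦3, 3↦4}  →  V:2 E:2  edges: 1-p->0 1-p->1
halt: no rule applies after step 2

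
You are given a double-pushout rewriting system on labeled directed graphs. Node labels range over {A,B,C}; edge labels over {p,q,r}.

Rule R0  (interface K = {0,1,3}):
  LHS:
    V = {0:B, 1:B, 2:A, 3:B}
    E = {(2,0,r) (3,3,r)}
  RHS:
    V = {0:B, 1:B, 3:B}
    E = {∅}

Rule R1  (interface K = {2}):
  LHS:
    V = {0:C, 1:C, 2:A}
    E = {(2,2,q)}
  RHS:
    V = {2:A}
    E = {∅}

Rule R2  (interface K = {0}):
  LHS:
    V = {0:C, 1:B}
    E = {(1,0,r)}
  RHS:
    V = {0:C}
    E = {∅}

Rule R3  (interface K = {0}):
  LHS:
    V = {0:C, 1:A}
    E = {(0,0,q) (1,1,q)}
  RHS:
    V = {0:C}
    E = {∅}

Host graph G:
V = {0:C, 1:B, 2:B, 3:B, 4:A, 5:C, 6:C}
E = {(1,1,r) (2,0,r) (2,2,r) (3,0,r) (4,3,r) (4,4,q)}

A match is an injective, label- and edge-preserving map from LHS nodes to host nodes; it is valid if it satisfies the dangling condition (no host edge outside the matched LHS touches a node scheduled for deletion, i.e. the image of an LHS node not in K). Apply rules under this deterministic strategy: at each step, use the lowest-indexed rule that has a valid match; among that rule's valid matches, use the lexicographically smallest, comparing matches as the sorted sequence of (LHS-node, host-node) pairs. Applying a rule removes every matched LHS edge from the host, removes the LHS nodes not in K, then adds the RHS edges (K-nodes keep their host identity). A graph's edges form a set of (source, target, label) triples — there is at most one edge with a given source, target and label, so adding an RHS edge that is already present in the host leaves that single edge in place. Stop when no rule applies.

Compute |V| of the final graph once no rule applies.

[0] host  ⇒  7 nodes, 6 edges  {1-r->1 2-r->0 2-r->2 3-r->0 4-r->3 4-q->4}
[1] R1 @ {0↦5, 1↦6, 2↦4}  ⇒  5 nodes, 5 edges  {1-r->1 2-r->0 2-r->2 3-r->0 4-r->3}
[2] R0 @ {0↦3, 1↦1, 2↦4, 3↦2}  ⇒  4 nodes, 3 edges  {1-r->1 2-r->0 3-r->0}
[3] R2 @ {0↦0, 1↦2}  ⇒  3 nodes, 2 edges  {1-r->1 3-r->0}
[4] R2 @ {0↦0, 1↦3}  ⇒  2 nodes, 1 edges  {1-r->1}
final graph: no rule applies after step 4
NF nodes: {0:C, 1:B}

Answer: 2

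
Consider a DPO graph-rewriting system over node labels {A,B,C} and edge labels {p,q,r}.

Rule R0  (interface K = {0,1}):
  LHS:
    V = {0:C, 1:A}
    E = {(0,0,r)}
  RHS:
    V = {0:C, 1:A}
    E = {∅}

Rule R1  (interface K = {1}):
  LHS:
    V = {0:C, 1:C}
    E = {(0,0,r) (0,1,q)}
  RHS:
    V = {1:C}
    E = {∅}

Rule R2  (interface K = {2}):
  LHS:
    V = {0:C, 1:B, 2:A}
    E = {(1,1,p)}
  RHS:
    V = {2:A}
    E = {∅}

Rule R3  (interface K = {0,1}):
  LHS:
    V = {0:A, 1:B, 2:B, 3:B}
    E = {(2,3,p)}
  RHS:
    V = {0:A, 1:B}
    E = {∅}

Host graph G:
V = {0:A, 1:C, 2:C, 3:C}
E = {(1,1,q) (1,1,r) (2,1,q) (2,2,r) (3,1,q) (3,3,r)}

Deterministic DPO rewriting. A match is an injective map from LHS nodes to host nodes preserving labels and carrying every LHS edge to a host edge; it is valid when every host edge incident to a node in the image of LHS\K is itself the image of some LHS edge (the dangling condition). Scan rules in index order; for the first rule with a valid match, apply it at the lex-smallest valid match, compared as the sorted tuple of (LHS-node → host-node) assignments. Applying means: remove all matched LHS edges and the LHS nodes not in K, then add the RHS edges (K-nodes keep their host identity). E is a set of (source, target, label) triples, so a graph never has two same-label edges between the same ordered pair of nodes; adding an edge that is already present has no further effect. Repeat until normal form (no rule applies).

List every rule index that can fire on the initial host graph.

Answer: [R0,R1]

Steps:
R0: 3 valid matches — {0↦1, 1↦0}, {0↦2, 1↦0}, {0↦3, 1↦0}
R1: 2 valid matches — {0↦2, 1↦1}, {0↦3, 1↦1}
R2: no valid match — LHS pattern not found
R3: no valid match — LHS pattern not found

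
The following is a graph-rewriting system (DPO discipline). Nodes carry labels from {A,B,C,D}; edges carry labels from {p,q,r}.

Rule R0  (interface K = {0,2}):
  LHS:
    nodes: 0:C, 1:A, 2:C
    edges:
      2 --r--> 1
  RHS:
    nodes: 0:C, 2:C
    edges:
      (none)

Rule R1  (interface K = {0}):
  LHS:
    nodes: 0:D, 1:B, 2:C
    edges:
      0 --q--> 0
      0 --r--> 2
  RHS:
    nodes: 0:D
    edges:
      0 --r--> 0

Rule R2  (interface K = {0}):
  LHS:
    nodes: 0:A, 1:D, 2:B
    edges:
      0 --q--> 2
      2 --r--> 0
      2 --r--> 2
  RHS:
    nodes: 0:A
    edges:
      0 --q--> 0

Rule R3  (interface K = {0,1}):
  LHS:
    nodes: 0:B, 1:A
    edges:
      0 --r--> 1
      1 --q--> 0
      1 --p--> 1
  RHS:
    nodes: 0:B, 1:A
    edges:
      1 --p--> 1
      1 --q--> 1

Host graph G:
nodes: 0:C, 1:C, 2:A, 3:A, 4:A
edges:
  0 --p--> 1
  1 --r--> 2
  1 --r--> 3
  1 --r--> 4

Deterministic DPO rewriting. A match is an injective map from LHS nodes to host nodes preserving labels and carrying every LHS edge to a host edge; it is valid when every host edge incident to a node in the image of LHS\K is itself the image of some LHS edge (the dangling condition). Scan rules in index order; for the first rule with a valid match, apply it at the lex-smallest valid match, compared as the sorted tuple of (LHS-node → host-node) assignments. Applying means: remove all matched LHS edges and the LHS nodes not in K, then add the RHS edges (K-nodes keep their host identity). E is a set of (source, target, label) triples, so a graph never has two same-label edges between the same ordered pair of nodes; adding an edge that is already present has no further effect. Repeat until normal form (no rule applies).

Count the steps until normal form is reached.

[0] host  ⇒  5 nodes, 4 edges  {0-p->1 1-r->2 1-r->3 1-r->4}
[1] R0 @ {0↦0, 1↦2, 2↦1}  ⇒  4 nodes, 3 edges  {0-p->1 1-r->3 1-r->4}
[2] R0 @ {0↦0, 1↦3, 2↦1}  ⇒  3 nodes, 2 edges  {0-p->1 1-r->4}
[3] R0 @ {0↦0, 1↦4, 2↦1}  ⇒  2 nodes, 1 edges  {0-p->1}
final graph: no rule applies after step 3

Answer: 3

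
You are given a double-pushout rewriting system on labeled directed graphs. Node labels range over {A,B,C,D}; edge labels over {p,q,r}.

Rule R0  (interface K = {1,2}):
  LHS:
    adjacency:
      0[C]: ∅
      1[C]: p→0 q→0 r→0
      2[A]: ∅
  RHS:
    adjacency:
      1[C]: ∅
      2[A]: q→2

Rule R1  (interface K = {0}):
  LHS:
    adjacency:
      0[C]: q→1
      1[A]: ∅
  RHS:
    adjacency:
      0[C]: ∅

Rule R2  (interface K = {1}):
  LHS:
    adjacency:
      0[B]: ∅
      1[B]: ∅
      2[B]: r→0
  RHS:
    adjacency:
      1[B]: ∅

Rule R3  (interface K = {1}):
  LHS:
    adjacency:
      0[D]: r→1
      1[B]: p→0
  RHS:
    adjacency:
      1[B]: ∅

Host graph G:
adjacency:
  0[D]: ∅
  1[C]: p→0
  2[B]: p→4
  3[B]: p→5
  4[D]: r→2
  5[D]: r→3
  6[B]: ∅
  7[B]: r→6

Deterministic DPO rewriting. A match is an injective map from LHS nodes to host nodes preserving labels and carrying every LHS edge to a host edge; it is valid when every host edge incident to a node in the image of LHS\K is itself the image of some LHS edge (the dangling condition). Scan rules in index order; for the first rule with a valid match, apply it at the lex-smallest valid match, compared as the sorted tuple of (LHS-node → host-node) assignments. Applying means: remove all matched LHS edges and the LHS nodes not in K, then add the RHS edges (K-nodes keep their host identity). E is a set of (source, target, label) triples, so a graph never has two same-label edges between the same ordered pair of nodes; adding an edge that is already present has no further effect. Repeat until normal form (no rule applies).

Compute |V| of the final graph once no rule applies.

[0] host  ⇒  8 nodes, 6 edges  {1-p->0 2-p->4 3-p->5 4-r->2 5-r->3 7-r->6}
[1] R2 @ {0↦6, 1↦2, 2↦7}  ⇒  6 nodes, 5 edges  {1-p->0 2-p->4 3-p->5 4-r->2 5-r->3}
[2] R3 @ {0↦4, 1↦2}  ⇒  5 nodes, 3 edges  {1-p->0 3-p->5 5-r->3}
[3] R3 @ {0↦5, 1↦3}  ⇒  4 nodes, 1 edges  {1-p->0}
final graph: no rule applies after step 3
NF nodes: {0:D, 1:C, 2:B, 3:B}

Answer: 4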